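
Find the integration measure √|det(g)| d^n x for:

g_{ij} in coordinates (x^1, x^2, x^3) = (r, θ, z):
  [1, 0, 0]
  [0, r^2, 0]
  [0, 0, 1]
det(g) = r^2
√|det(g)| = r
Volume element: dV = r dr dθ dz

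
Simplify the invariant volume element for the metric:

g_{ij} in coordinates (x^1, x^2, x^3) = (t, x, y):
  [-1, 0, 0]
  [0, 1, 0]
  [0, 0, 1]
det(g) = -1
√|det(g)| = 1
Volume element: dV = 1 dt dx dy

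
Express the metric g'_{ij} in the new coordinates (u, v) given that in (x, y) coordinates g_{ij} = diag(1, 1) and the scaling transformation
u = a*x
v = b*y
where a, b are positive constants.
Invert the transformation: x = u/a, y = v/b
g'_{ij} = (∂x^k/∂x'^i)(∂x^l/∂x'^j) g_{kl}; with g_{kl} = δ_{kl} this is Σ_k (∂x^k/∂x'^i)(∂x^k/∂x'^j).
Jacobian: ∂x/∂u = 1/a, ∂x/∂v = 0, ∂y/∂u = 0, ∂y/∂v = 1/b
g'_{uu} = (1/a)(1/a) + (0)(0) = 1/a^2
g'_{uv} = (1/a)(0) + (0)(1/b) = 0
g'_{vv} = (0)(0) + (1/b)(1/b) = 1/b^2
g'_{ij} = diag(1/a^2, 1/b^2)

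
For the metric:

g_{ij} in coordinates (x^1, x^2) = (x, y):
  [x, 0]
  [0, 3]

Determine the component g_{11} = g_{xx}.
With x^1 = x, x^2 = y, g_{11} = g_{xx} is the row-1, column-1 entry of the matrix.
g_{11} = x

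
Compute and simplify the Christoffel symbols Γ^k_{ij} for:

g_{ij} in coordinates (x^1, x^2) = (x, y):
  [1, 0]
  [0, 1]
Using Γ^k_{ij} = (1/2) g^{km} (∂_i g_{mj} + ∂_j g_{mi} - ∂_m g_{ij}); the metric is diagonal, so only the m = k term contributes.
Every metric component is constant, so all ∂_m g_{ij} = 0 and every Christoffel symbol vanishes.
All Christoffel symbols are zero.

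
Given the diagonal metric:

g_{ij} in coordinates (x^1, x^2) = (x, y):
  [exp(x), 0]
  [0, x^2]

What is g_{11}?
With x^1 = x, x^2 = y, g_{11} = g_{xx} is the row-1, column-1 entry of the matrix.
g_{11} = exp(x)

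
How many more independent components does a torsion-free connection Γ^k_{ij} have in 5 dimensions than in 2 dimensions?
Independent components in n dimensions: n × n(n+1)/2 = n^2(n+1)/2.
5D: 5 × 15 = 75
2D: 2 × 3 = 6
Difference = 75 - 6 = 69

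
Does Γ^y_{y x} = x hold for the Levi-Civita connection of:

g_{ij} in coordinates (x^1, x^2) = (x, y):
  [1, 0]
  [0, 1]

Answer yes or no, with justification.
Γ^y_{y x} = (1/2) g^{yy} (∂_y g_{yx} + ∂_x g_{yy} - ∂_y g_{yx}) = (1/2)(1)((0) + (0) - (0)) = 0
This differs from the proposed value x.
No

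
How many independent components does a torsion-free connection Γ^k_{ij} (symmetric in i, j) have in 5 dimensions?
Γ^k_{ij} has n choices for the upper index and n(n+1)/2 independent symmetric lower index pairs.
Total = 5 × 5×6/2 = 5 × 15 = 75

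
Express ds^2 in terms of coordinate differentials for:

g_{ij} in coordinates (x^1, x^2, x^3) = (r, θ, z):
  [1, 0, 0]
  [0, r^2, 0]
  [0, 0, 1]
ds^2 = g_{ij} dx^i dx^j; only the non-zero components contribute.
ds^2 = dr^2 + r^2 dθ^2 + dz^2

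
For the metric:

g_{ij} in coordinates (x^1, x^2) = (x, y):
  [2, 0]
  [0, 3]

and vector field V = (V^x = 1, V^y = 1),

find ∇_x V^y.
All Christoffel symbols are zero.
∇_x V^y = ∂_x V^y + Γ^y_{x j} V^j
  = (0) + (0)(1) + (0)(1)
  = 0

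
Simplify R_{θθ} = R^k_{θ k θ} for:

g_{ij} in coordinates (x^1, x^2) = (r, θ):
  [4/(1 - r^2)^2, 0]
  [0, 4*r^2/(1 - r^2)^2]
Non-zero Christoffel symbols (Γ^k_{ij} = Γ^k_{ji}):
Γ^r_{r r} = 2*r/(1 - r^2)
Γ^r_{θ θ} = (r^3 + r)/(r^2 - 1)
Γ^θ_{r θ} = (-r^2 - 1)/(r^3 - r)
R^r_{θ r θ} = ∂_r Γ^r_{θ θ} - ∂_θ Γ^r_{θ r} + Γ^r_{r m} Γ^m_{θ θ} - Γ^r_{θ m} Γ^m_{θ r}
  = ((r^4 - 4*r^2 - 1)/(r^2 - 1)^2) - (0) + (-2*r^2*(r^2 + 1)/(r^2 - 1)^2) - (-(r^2 + 1)^2/(r^2 - 1)^2) = -4*r^2/(r^2 - 1)^2
R^θ_{θ θ θ} = 0 (a repeated index in an antisymmetric pair)
R_{θθ} = R^r_{θ r θ} + R^θ_{θ θ θ} = (-4*r^2/(r^2 - 1)^2) + (0) = -4*r^2/(r^2 - 1)^2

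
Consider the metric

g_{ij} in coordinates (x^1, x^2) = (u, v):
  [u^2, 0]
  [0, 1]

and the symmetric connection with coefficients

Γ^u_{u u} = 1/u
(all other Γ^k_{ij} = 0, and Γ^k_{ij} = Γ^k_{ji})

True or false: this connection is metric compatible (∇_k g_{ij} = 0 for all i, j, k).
Using ∇_k g_{ij} = ∂_k g_{ij} - Γ^m_{ki} g_{mj} - Γ^m_{kj} g_{im}:
e.g. ∇_u g_{uu} = (2*u) - (u) - (u) = 0
Every component ∇_k g_{ij} vanishes: the connection is metric compatible.
True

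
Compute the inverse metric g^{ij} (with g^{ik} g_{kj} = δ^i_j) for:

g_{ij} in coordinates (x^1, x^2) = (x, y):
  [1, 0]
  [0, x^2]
The metric is diagonal, so g^{ij} is diagonal with entries 1/g_{ii}: diag(1, 1/(x^2)).
g^{ij}:
  [1, 0]
  [0, 1/x^2]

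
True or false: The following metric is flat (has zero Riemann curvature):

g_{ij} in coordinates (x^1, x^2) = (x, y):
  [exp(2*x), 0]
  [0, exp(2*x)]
Non-zero Christoffel symbols:
Γ^x_{x x} = 1
Γ^x_{y y} = -1
Γ^y_{x y} = 1
Ricci tensor: R_{xx} = 0, R_{xy} = 0, R_{yy} = 0
All R_{ij} vanish; in 2 dimensions the Riemann tensor is fully determined by the Ricci tensor, so R^i_{jkl} = 0: the metric is flat (curvilinear coordinates on flat space).
True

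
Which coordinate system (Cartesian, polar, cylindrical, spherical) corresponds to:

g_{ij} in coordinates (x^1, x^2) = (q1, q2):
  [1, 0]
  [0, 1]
All components are constant and the metric is the identity, i.e. orthonormal rectilinear coordinates.
Cartesian (2D) coordinates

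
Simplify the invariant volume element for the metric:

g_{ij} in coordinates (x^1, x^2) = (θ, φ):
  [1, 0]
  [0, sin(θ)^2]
det(g) = sin(θ)^2
√|det(g)| = sin(θ) (taking 0 < θ < π so that |sin(θ)| = sin(θ))
Volume element: dV = sin(θ) dθ dφ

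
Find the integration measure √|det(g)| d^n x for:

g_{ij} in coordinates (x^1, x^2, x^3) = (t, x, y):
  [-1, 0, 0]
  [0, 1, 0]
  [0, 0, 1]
det(g) = -1
√|det(g)| = 1
Volume element: dV = 1 dt dx dy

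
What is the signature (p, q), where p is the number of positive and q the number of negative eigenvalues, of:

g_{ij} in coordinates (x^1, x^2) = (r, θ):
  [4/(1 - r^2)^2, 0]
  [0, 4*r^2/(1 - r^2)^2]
The metric is diagonal, so its eigenvalues are the diagonal entries: 4/(1 - r^2)^2, 4*r^2/(1 - r^2)^2 (at a generic point, where coordinate-dependent entries are positive).
2 positive, 0 negative.
(2, 0) - Riemannian (positive definite)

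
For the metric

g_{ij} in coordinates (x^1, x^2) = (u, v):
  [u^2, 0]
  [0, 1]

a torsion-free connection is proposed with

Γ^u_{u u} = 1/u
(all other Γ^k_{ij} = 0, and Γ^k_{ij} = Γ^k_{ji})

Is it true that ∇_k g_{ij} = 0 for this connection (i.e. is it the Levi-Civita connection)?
Using ∇_k g_{ij} = ∂_k g_{ij} - Γ^m_{ki} g_{mj} - Γ^m_{kj} g_{im}:
e.g. ∇_u g_{uu} = (2*u) - (u) - (u) = 0
Every component ∇_k g_{ij} vanishes: the connection is metric compatible.
Yes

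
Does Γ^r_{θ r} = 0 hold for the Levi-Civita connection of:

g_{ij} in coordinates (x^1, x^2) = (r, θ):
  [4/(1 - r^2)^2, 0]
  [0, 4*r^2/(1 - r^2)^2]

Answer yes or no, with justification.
Γ^r_{θ r} = (1/2) g^{rr} (∂_θ g_{rr} + ∂_r g_{rθ} - ∂_r g_{θr}) = (1/2)((1 - r^2)^2/4)((0) + (0) - (0)) = 0
This equals the proposed value 0.
Yes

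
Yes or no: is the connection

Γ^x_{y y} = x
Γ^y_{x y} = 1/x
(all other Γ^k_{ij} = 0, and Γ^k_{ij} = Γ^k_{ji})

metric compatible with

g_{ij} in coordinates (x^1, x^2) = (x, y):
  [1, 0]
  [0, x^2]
Using ∇_k g_{ij} = ∂_k g_{ij} - Γ^m_{ki} g_{mj} - Γ^m_{kj} g_{im}:
∇_y g_{xy} = (0) - (x) - (x) = -2*x ≠ 0
So the connection is not metric compatible (it is not the Levi-Civita connection).
No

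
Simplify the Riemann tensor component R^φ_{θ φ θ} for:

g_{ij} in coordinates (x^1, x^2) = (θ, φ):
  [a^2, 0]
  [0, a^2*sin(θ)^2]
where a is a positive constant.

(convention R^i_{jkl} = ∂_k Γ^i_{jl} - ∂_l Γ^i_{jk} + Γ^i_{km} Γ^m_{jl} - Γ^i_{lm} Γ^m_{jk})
Non-zero Christoffel symbols (Γ^k_{ij} = Γ^k_{ji}):
Γ^θ_{φ φ} = -sin(2*θ)/2
Γ^φ_{θ φ} = 1/tan(θ)
R^φ_{θ φ θ} = ∂_φ Γ^φ_{θ θ} - ∂_θ Γ^φ_{θ φ} + Γ^φ_{φ m} Γ^m_{θ θ} - Γ^φ_{θ m} Γ^m_{θ φ}
  = (0) - (-1/sin(θ)^2) + (0) - (1/tan(θ)^2) = 1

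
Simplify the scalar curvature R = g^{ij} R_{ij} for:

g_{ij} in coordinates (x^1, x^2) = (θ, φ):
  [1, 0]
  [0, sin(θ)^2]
Non-zero Christoffel symbols (Γ^k_{ij} = Γ^k_{ji}):
Γ^θ_{φ φ} = -sin(2*θ)/2
Γ^φ_{θ φ} = 1/tan(θ)
Ricci tensor (R_{ij} = R^k_{ikj}): R_{θθ} = 1, R_{θφ} = 0, R_{φφ} = sin(θ)^2
Inverse metric: g^{θθ} = 1, g^{φφ} = 1/sin(θ)^2
R = g^{ij} R_{ij} = (1)(1) + (1/sin(θ)^2)(sin(θ)^2) = 2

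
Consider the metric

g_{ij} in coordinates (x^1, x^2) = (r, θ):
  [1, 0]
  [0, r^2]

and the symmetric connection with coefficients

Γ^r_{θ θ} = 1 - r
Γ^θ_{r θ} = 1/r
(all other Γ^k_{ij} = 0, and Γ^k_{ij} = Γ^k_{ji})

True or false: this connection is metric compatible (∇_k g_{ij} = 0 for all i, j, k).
Using ∇_k g_{ij} = ∂_k g_{ij} - Γ^m_{ki} g_{mj} - Γ^m_{kj} g_{im}:
∇_θ g_{rθ} = (0) - (r) - (1 - r) = -1 ≠ 0
So the connection is not metric compatible (it is not the Levi-Civita connection).
False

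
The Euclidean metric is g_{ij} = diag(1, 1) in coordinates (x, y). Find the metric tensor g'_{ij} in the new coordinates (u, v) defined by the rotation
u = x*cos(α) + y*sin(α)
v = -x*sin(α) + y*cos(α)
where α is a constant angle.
Invert the transformation: x = u*cos(α) - v*sin(α), y = u*sin(α) + v*cos(α)
g'_{ij} = (∂x^k/∂x'^i)(∂x^l/∂x'^j) g_{kl}; with g_{kl} = δ_{kl} this is Σ_k (∂x^k/∂x'^i)(∂x^k/∂x'^j).
Jacobian: ∂x/∂u = cos(α), ∂x/∂v = -sin(α), ∂y/∂u = sin(α), ∂y/∂v = cos(α)
g'_{uu} = (cos(α))(cos(α)) + (sin(α))(sin(α)) = 1
g'_{uv} = (cos(α))(-sin(α)) + (sin(α))(cos(α)) = 0
g'_{vv} = (-sin(α))(-sin(α)) + (cos(α))(cos(α)) = 1
g'_{ij} = diag(1, 1)
The Euclidean metric is invariant under rotations.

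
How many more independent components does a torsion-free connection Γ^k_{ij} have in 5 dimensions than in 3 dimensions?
Independent components in n dimensions: n × n(n+1)/2 = n^2(n+1)/2.
5D: 5 × 15 = 75
3D: 3 × 6 = 18
Difference = 75 - 18 = 57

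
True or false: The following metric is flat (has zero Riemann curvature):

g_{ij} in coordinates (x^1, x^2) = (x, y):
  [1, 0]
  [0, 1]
All metric components are constant, so every Christoffel symbol vanishes and R^i_{jkl} = 0.
True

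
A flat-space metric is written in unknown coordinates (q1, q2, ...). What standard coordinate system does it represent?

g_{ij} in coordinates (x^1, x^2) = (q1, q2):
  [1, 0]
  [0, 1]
All components are constant and the metric is the identity, i.e. orthonormal rectilinear coordinates.
Cartesian (2D) coordinates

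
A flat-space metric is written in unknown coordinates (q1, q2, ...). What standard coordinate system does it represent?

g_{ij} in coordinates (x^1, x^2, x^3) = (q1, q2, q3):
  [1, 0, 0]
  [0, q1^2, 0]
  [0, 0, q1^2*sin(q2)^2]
The line element ds^2 = dq1^2 + q1^2 dq2^2 + q1^2 sin(q2)^2 dq3^2 is dr^2 + r^2 dθ^2 + r^2 sin(θ)^2 dφ^2 with q1 = r, q2 = θ, q3 = φ.
spherical coordinates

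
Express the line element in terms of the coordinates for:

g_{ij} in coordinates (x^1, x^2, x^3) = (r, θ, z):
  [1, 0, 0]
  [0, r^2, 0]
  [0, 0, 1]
ds^2 = g_{ij} dx^i dx^j; only the non-zero components contribute.
ds^2 = dr^2 + r^2 dθ^2 + dz^2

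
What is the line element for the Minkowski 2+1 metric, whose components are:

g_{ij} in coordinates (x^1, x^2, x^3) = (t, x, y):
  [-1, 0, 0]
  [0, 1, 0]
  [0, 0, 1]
ds^2 = g_{ij} dx^i dx^j; only the non-zero components contribute.
ds^2 = -dt^2 + dx^2 + dy^2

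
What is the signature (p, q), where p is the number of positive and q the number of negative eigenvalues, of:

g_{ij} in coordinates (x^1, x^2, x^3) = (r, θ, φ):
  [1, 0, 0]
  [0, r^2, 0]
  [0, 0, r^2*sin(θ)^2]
The metric is diagonal, so its eigenvalues are the diagonal entries: 1, r^2, r^2*sin(θ)^2 (at a generic point, where coordinate-dependent entries are positive).
3 positive, 0 negative.
(3, 0) - Riemannian (positive definite)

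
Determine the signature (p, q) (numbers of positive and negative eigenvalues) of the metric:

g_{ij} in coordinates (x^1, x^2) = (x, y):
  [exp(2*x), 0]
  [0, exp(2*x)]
The metric is diagonal, so its eigenvalues are the diagonal entries: exp(2*x), exp(2*x) (at a generic point, where coordinate-dependent entries are positive).
2 positive, 0 negative.
(2, 0) - Riemannian (positive definite)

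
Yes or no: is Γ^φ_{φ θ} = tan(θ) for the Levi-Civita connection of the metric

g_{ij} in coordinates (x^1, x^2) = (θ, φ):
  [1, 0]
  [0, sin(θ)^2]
Γ^φ_{φ θ} = (1/2) g^{φφ} (∂_φ g_{φθ} + ∂_θ g_{φφ} - ∂_φ g_{φθ}) = (1/2)(1/sin(θ)^2)((0) + (sin(2*θ)) - (0)) = 1/tan(θ)
This differs from the proposed value tan(θ).
No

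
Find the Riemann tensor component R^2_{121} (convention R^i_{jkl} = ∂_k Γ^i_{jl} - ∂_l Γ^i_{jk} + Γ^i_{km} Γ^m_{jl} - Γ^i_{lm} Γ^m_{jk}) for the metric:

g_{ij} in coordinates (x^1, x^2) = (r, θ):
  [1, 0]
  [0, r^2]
Non-zero Christoffel symbols (Γ^k_{ij} = Γ^k_{ji}):
Γ^r_{θ θ} = -r
Γ^θ_{r θ} = 1/r
R^θ_{r θ r} = ∂_θ Γ^θ_{r r} - ∂_r Γ^θ_{r θ} + Γ^θ_{θ m} Γ^m_{r r} - Γ^θ_{r m} Γ^m_{r θ}
  = (0) - (-1/r^2) + (0) - (1/r^2) = 0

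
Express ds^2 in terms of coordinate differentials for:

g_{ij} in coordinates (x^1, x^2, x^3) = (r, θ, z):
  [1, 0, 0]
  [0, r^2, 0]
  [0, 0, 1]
ds^2 = g_{ij} dx^i dx^j; only the non-zero components contribute.
ds^2 = dr^2 + r^2 dθ^2 + dz^2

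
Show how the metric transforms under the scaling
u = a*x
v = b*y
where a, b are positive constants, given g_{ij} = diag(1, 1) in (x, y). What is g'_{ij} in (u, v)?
Invert the transformation: x = u/a, y = v/b
g'_{ij} = (∂x^k/∂x'^i)(∂x^l/∂x'^j) g_{kl}; with g_{kl} = δ_{kl} this is Σ_k (∂x^k/∂x'^i)(∂x^k/∂x'^j).
Jacobian: ∂x/∂u = 1/a, ∂x/∂v = 0, ∂y/∂u = 0, ∂y/∂v = 1/b
g'_{uu} = (1/a)(1/a) + (0)(0) = 1/a^2
g'_{uv} = (1/a)(0) + (0)(1/b) = 0
g'_{vv} = (0)(0) + (1/b)(1/b) = 1/b^2
g'_{ij} = diag(1/a^2, 1/b^2)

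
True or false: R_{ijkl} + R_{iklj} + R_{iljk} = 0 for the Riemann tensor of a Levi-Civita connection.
This is the first (algebraic) Bianchi identity.
True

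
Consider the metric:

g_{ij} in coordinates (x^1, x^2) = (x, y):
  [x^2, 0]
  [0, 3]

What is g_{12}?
With x^1 = x, x^2 = y, g_{12} = g_{xy} is the row-1, column-2 entry of the matrix.
g_{12} = 0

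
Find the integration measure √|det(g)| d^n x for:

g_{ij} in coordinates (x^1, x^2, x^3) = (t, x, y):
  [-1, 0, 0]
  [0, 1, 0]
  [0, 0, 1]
det(g) = -1
√|det(g)| = 1
Volume element: dV = 1 dt dx dy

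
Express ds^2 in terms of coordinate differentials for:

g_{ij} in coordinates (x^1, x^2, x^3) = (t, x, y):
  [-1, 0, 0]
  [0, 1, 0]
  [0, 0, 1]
ds^2 = g_{ij} dx^i dx^j; only the non-zero components contribute.
ds^2 = -dt^2 + dx^2 + dy^2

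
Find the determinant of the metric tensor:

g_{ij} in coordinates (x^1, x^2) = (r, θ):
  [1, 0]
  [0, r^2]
For a 2×2 metric: det(g) = g_{11}·g_{22} - g_{12}·g_{21}
= (1)·(r^2) - (0)·(0)
= r^2 - 0
det(g) = r^2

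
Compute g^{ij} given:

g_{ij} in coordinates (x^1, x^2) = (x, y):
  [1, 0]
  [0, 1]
The metric is diagonal, so g^{ij} is diagonal with entries 1/g_{ii}: diag(1, 1).
g^{ij}:
  [1, 0]
  [0, 1]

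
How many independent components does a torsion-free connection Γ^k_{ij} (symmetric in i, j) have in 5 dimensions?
Γ^k_{ij} has n choices for the upper index and n(n+1)/2 independent symmetric lower index pairs.
Total = 5 × 5×6/2 = 5 × 15 = 75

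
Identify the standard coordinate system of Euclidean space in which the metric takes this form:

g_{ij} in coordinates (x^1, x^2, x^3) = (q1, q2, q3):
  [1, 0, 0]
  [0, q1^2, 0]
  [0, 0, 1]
The line element ds^2 = dq1^2 + q1^2 dq2^2 + dq3^2 is dr^2 + r^2 dθ^2 + dz^2 with q1 = r, q2 = θ, q3 = z.
cylindrical coordinates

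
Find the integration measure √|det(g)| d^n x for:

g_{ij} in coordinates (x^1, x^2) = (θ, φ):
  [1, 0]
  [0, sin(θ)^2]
det(g) = sin(θ)^2
√|det(g)| = sin(θ) (taking 0 < θ < π so that |sin(θ)| = sin(θ))
Volume element: dV = sin(θ) dθ dφ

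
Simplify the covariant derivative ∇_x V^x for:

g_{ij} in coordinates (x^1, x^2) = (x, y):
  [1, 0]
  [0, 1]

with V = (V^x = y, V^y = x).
All Christoffel symbols are zero.
∇_x V^x = ∂_x V^x + Γ^x_{x j} V^j
  = (0) + (0)(y) + (0)(x)
  = 0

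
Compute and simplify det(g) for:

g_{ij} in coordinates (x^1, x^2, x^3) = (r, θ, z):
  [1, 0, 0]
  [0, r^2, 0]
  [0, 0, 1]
Diagonal metric: det(g) = g_{11}·g_{22}·g_{33}
= (1)·(r^2)·(1)
det(g) = r^2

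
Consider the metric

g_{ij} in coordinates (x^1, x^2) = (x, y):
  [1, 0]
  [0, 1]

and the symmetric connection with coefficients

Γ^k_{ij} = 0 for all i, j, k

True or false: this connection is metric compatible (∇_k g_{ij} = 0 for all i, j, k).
Using ∇_k g_{ij} = ∂_k g_{ij} - Γ^m_{ki} g_{mj} - Γ^m_{kj} g_{im}:
e.g. ∇_y g_{yy} = (0) - (0) - (0) = 0
Every component ∇_k g_{ij} vanishes: the connection is metric compatible.
True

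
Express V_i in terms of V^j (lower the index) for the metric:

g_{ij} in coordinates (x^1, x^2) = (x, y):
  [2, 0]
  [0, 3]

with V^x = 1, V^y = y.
V_i = g_{ij} V^j:
V_x = (2)(1) + (0)(y) = 2
V_y = (0)(1) + (3)(y) = 3*y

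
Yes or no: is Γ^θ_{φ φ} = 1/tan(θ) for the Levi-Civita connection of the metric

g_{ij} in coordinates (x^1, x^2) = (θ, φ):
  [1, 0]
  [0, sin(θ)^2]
Γ^θ_{φ φ} = (1/2) g^{θθ} (∂_φ g_{θφ} + ∂_φ g_{θφ} - ∂_θ g_{φφ}) = (1/2)(1)((0) + (0) - (sin(2*θ))) = -sin(2*θ)/2
This differs from the proposed value 1/tan(θ).
No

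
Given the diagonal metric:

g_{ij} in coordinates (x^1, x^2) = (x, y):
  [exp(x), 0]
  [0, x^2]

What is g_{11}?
With x^1 = x, x^2 = y, g_{11} = g_{xx} is the row-1, column-1 entry of the matrix.
g_{11} = exp(x)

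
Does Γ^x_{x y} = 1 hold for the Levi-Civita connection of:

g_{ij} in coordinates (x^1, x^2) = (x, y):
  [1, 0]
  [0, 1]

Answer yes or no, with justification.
Γ^x_{x y} = (1/2) g^{xx} (∂_x g_{xy} + ∂_y g_{xx} - ∂_x g_{xy}) = (1/2)(1)((0) + (0) - (0)) = 0
This differs from the proposed value 1.
No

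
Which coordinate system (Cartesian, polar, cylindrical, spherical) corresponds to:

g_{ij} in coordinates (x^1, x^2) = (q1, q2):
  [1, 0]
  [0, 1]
All components are constant and the metric is the identity, i.e. orthonormal rectilinear coordinates.
Cartesian (2D) coordinates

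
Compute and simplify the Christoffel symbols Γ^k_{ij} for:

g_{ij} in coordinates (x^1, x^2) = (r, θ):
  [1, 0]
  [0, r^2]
Using Γ^k_{ij} = (1/2) g^{km} (∂_i g_{mj} + ∂_j g_{mi} - ∂_m g_{ij}); the metric is diagonal, so only the m = k term contributes.
Non-zero symbols (using the symmetry Γ^k_{ij} = Γ^k_{ji}):
Γ^r_{θ θ} = (1/2) g^{rr} (∂_θ g_{rθ} + ∂_θ g_{rθ} - ∂_r g_{θθ}) = (1/2)(1)((0) + (0) - (2*r)) = -r
Γ^θ_{r θ} = (1/2) g^{θθ} (∂_r g_{θθ} + ∂_θ g_{θr} - ∂_θ g_{rθ}) = (1/2)(1/r^2)((2*r) + (0) - (0)) = 1/r
All other Christoffel symbols are zero.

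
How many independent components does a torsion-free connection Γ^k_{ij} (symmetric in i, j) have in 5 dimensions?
Γ^k_{ij} has n choices for the upper index and n(n+1)/2 independent symmetric lower index pairs.
Total = 5 × 5×6/2 = 5 × 15 = 75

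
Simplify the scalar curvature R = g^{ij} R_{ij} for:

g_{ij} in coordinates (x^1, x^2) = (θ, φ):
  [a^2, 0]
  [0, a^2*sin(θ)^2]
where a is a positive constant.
Non-zero Christoffel symbols (Γ^k_{ij} = Γ^k_{ji}):
Γ^θ_{φ φ} = -sin(2*θ)/2
Γ^φ_{θ φ} = 1/tan(θ)
Ricci tensor (R_{ij} = R^k_{ikj}): R_{θθ} = 1, R_{θφ} = 0, R_{φφ} = sin(θ)^2
Inverse metric: g^{θθ} = 1/a^2, g^{φφ} = 1/(a^2*sin(θ)^2)
R = g^{ij} R_{ij} = (1/a^2)(1) + (1/(a^2*sin(θ)^2))(sin(θ)^2) = 2/a^2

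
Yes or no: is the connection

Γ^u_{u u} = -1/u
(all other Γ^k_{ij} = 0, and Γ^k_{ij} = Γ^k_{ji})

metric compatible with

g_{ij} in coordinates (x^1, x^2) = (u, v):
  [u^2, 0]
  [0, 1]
Using ∇_k g_{ij} = ∂_k g_{ij} - Γ^m_{ki} g_{mj} - Γ^m_{kj} g_{im}:
∇_u g_{uu} = (2*u) - (-u) - (-u) = 4*u ≠ 0
So the connection is not metric compatible (it is not the Levi-Civita connection).
No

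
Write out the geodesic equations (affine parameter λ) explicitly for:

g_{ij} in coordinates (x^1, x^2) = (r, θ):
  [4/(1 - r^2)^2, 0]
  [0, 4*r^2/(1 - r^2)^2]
Geodesic equation: d^2x^k/dλ^2 + Γ^k_{ij} (dx^i/dλ)(dx^j/dλ) = 0.
Non-zero Christoffel symbols:
Γ^r_{r r} = 2*r/(1 - r^2)
Γ^r_{θ θ} = (r^3 + r)/(r^2 - 1)
Γ^θ_{r θ} = (-r^2 - 1)/(r^3 - r)
Substituting (the symmetric pair Γ^k_{ij}, Γ^k_{ji} combines into a factor 2):
d^2r/dλ^2 + (2*r/(1 - r^2)) (dr/dλ)^2 + ((r^3 + r)/(r^2 - 1)) (dθ/dλ)^2 = 0
d^2θ/dλ^2 + ((-2*r^2 - 2)/(r^3 - r)) (dr/dλ)(dθ/dλ) = 0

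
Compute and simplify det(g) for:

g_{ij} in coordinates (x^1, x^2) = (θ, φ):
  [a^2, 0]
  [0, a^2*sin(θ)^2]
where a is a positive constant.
For a 2×2 metric: det(g) = g_{11}·g_{22} - g_{12}·g_{21}
= (a^2)·(a^2*sin(θ)^2) - (0)·(0)
= a^4*sin(θ)^2 - 0
det(g) = a^4*sin(θ)^2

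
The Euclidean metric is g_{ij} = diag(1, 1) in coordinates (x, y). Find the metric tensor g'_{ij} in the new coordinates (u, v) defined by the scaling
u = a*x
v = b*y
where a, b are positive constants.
Invert the transformation: x = u/a, y = v/b
g'_{ij} = (∂x^k/∂x'^i)(∂x^l/∂x'^j) g_{kl}; with g_{kl} = δ_{kl} this is Σ_k (∂x^k/∂x'^i)(∂x^k/∂x'^j).
Jacobian: ∂x/∂u = 1/a, ∂x/∂v = 0, ∂y/∂u = 0, ∂y/∂v = 1/b
g'_{uu} = (1/a)(1/a) + (0)(0) = 1/a^2
g'_{uv} = (1/a)(0) + (0)(1/b) = 0
g'_{vv} = (0)(0) + (1/b)(1/b) = 1/b^2
g'_{ij} = diag(1/a^2, 1/b^2)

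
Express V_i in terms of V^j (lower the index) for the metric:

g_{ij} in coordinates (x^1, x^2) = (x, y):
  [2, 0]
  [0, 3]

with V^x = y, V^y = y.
V_i = g_{ij} V^j:
V_x = (2)(y) + (0)(y) = 2*y
V_y = (0)(y) + (3)(y) = 3*y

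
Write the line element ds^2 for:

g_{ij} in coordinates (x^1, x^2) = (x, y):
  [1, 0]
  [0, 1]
ds^2 = g_{ij} dx^i dx^j; only the non-zero components contribute.
ds^2 = dx^2 + dy^2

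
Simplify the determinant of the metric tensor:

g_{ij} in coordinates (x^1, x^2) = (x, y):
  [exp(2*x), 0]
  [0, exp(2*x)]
For a 2×2 metric: det(g) = g_{11}·g_{22} - g_{12}·g_{21}
= (exp(2*x))·(exp(2*x)) - (0)·(0)
= exp(4*x) - 0
det(g) = exp(4*x)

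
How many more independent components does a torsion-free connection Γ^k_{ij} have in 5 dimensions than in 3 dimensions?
Independent components in n dimensions: n × n(n+1)/2 = n^2(n+1)/2.
5D: 5 × 15 = 75
3D: 3 × 6 = 18
Difference = 75 - 18 = 57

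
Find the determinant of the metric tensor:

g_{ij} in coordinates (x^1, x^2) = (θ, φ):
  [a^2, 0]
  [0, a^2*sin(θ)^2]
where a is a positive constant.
For a 2×2 metric: det(g) = g_{11}·g_{22} - g_{12}·g_{21}
= (a^2)·(a^2*sin(θ)^2) - (0)·(0)
= a^4*sin(θ)^2 - 0
det(g) = a^4*sin(θ)^2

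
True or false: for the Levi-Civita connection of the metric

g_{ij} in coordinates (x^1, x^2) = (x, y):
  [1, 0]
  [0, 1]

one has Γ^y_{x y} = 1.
Γ^y_{x y} = (1/2) g^{yy} (∂_x g_{yy} + ∂_y g_{yx} - ∂_y g_{xy}) = (1/2)(1)((0) + (0) - (0)) = 0
This differs from the proposed value 1.
False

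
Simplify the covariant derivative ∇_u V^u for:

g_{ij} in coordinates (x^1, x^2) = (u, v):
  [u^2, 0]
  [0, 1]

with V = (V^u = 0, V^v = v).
Non-zero Christoffel symbols:
Γ^u_{u u} = 1/u
∇_u V^u = ∂_u V^u + Γ^u_{u j} V^j
  = (0) + (1/u)(0) + (0)(v)
  = 0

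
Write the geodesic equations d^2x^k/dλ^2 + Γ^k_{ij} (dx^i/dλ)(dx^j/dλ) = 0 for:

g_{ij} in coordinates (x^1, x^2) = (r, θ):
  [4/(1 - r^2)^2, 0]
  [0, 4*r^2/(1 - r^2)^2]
Geodesic equation: d^2x^k/dλ^2 + Γ^k_{ij} (dx^i/dλ)(dx^j/dλ) = 0.
Non-zero Christoffel symbols:
Γ^r_{r r} = 2*r/(1 - r^2)
Γ^r_{θ θ} = (r^3 + r)/(r^2 - 1)
Γ^θ_{r θ} = (-r^2 - 1)/(r^3 - r)
Substituting (the symmetric pair Γ^k_{ij}, Γ^k_{ji} combines into a factor 2):
d^2r/dλ^2 + (2*r/(1 - r^2)) (dr/dλ)^2 + ((r^3 + r)/(r^2 - 1)) (dθ/dλ)^2 = 0
d^2θ/dλ^2 + ((-2*r^2 - 2)/(r^3 - r)) (dr/dλ)(dθ/dλ) = 0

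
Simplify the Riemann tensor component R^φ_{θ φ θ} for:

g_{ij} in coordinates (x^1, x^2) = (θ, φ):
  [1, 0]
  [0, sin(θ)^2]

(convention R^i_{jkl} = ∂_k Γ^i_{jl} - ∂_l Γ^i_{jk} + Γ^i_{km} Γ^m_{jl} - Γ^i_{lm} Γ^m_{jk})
Non-zero Christoffel symbols (Γ^k_{ij} = Γ^k_{ji}):
Γ^θ_{φ φ} = -sin(2*θ)/2
Γ^φ_{θ φ} = 1/tan(θ)
R^φ_{θ φ θ} = ∂_φ Γ^φ_{θ θ} - ∂_θ Γ^φ_{θ φ} + Γ^φ_{φ m} Γ^m_{θ θ} - Γ^φ_{θ m} Γ^m_{θ φ}
  = (0) - (-1/sin(θ)^2) + (0) - (1/tan(θ)^2) = 1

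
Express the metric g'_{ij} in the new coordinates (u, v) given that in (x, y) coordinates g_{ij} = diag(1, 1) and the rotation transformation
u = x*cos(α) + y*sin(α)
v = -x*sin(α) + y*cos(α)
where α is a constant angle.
Invert the transformation: x = u*cos(α) - v*sin(α), y = u*sin(α) + v*cos(α)
g'_{ij} = (∂x^k/∂x'^i)(∂x^l/∂x'^j) g_{kl}; with g_{kl} = δ_{kl} this is Σ_k (∂x^k/∂x'^i)(∂x^k/∂x'^j).
Jacobian: ∂x/∂u = cos(α), ∂x/∂v = -sin(α), ∂y/∂u = sin(α), ∂y/∂v = cos(α)
g'_{uu} = (cos(α))(cos(α)) + (sin(α))(sin(α)) = 1
g'_{uv} = (cos(α))(-sin(α)) + (sin(α))(cos(α)) = 0
g'_{vv} = (-sin(α))(-sin(α)) + (cos(α))(cos(α)) = 1
g'_{ij} = diag(1, 1)
The Euclidean metric is invariant under rotations.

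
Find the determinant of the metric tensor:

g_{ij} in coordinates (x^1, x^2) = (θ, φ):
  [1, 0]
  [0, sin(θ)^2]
For a 2×2 metric: det(g) = g_{11}·g_{22} - g_{12}·g_{21}
= (1)·(sin(θ)^2) - (0)·(0)
= sin(θ)^2 - 0
det(g) = sin(θ)^2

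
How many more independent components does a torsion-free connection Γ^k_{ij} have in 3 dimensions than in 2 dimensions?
Independent components in n dimensions: n × n(n+1)/2 = n^2(n+1)/2.
3D: 3 × 6 = 18
2D: 2 × 3 = 6
Difference = 18 - 6 = 12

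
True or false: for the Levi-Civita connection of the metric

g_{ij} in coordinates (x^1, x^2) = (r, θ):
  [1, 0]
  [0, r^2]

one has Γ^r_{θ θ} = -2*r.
Γ^r_{θ θ} = (1/2) g^{rr} (∂_θ g_{rθ} + ∂_θ g_{rθ} - ∂_r g_{θθ}) = (1/2)(1)((0) + (0) - (2*r)) = -r
This differs from the proposed value -2*r.
False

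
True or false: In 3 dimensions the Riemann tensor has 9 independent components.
n^2(n^2-1)/12 = 9·8/12 = 6 independent components for n = 3.
False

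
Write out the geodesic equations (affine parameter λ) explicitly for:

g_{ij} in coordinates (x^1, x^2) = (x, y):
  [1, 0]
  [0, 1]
Geodesic equation: d^2x^k/dλ^2 + Γ^k_{ij} (dx^i/dλ)(dx^j/dλ) = 0.
All Christoffel symbols vanish, so the geodesics are straight lines:
d^2x/dλ^2 = 0
d^2y/dλ^2 = 0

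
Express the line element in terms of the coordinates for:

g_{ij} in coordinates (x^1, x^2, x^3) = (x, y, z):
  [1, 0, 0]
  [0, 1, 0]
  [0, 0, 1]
ds^2 = g_{ij} dx^i dx^j; only the non-zero components contribute.
ds^2 = dx^2 + dy^2 + dz^2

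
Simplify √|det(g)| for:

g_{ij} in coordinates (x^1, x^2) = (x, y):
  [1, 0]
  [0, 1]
det(g) = 1
√|det(g)| = 1
Volume element: dV = 1 dx dy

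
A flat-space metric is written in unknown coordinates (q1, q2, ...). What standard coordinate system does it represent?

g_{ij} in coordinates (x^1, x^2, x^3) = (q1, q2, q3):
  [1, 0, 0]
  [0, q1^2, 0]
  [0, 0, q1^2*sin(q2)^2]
The line element ds^2 = dq1^2 + q1^2 dq2^2 + q1^2 sin(q2)^2 dq3^2 is dr^2 + r^2 dθ^2 + r^2 sin(θ)^2 dφ^2 with q1 = r, q2 = θ, q3 = φ.
spherical coordinates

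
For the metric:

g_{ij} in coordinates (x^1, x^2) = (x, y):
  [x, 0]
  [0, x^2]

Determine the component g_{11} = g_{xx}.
With x^1 = x, x^2 = y, g_{11} = g_{xx} is the row-1, column-1 entry of the matrix.
g_{11} = x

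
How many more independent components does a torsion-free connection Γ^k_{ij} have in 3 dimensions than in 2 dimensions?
Independent components in n dimensions: n × n(n+1)/2 = n^2(n+1)/2.
3D: 3 × 6 = 18
2D: 2 × 3 = 6
Difference = 18 - 6 = 12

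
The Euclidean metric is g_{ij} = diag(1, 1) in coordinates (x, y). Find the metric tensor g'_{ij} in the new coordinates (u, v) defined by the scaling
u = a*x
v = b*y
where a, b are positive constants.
Invert the transformation: x = u/a, y = v/b
g'_{ij} = (∂x^k/∂x'^i)(∂x^l/∂x'^j) g_{kl}; with g_{kl} = δ_{kl} this is Σ_k (∂x^k/∂x'^i)(∂x^k/∂x'^j).
Jacobian: ∂x/∂u = 1/a, ∂x/∂v = 0, ∂y/∂u = 0, ∂y/∂v = 1/b
g'_{uu} = (1/a)(1/a) + (0)(0) = 1/a^2
g'_{uv} = (1/a)(0) + (0)(1/b) = 0
g'_{vv} = (0)(0) + (1/b)(1/b) = 1/b^2
g'_{ij} = diag(1/a^2, 1/b^2)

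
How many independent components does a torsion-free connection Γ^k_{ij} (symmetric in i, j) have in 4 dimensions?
Γ^k_{ij} has n choices for the upper index and n(n+1)/2 independent symmetric lower index pairs.
Total = 4 × 4×5/2 = 4 × 10 = 40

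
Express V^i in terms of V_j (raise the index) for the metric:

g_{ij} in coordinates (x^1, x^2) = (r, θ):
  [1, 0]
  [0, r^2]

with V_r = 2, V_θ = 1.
Inverse metric (diagonal): g^{rr} = 1, g^{θθ} = 1/r^2
V^i = g^{ij} V_j:
V^r = (1)(2) + (0)(1) = 2
V^θ = (0)(2) + (1/r^2)(1) = 1/r^2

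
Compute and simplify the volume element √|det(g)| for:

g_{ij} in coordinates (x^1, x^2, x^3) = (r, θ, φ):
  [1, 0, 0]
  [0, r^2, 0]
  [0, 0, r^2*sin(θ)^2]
det(g) = r^4*sin(θ)^2
√|det(g)| = r^2*sin(θ) (taking 0 < θ < π so that |sin(θ)| = sin(θ))
Volume element: dV = r^2*sin(θ) dr dθ dφ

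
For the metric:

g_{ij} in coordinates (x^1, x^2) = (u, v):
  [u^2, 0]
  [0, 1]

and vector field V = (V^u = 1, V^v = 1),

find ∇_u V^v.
Non-zero Christoffel symbols:
Γ^u_{u u} = 1/u
∇_u V^v = ∂_u V^v + Γ^v_{u j} V^j
  = (0) + (0)(1) + (0)(1)
  = 0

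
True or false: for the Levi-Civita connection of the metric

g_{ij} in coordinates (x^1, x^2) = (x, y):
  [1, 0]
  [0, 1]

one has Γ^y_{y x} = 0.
Γ^y_{y x} = (1/2) g^{yy} (∂_y g_{yx} + ∂_x g_{yy} - ∂_y g_{yx}) = (1/2)(1)((0) + (0) - (0)) = 0
This equals the proposed value 0.
True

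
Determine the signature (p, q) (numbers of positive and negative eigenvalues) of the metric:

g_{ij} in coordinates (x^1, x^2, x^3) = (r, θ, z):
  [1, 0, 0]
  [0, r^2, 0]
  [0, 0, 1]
The metric is diagonal, so its eigenvalues are the diagonal entries: 1, r^2, 1 (at a generic point, where coordinate-dependent entries are positive).
3 positive, 0 negative.
(3, 0) - Riemannian (positive definite)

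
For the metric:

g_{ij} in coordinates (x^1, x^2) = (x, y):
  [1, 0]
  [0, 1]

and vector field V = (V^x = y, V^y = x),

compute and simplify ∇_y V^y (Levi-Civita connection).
All Christoffel symbols are zero.
∇_y V^y = ∂_y V^y + Γ^y_{y j} V^j
  = (0) + (0)(y) + (0)(x)
  = 0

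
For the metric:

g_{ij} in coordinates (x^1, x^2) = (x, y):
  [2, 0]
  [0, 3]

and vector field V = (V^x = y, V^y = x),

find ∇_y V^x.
All Christoffel symbols are zero.
∇_y V^x = ∂_y V^x + Γ^x_{y j} V^j
  = (1) + (0)(y) + (0)(x)
  = 1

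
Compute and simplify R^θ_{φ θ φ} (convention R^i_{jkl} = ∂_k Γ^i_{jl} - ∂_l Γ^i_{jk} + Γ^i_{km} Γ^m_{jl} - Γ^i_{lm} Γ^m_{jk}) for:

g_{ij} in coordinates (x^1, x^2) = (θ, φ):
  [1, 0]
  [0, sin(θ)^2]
Non-zero Christoffel symbols (Γ^k_{ij} = Γ^k_{ji}):
Γ^θ_{φ φ} = -sin(2*θ)/2
Γ^φ_{θ φ} = 1/tan(θ)
R^θ_{φ θ φ} = ∂_θ Γ^θ_{φ φ} - ∂_φ Γ^θ_{φ θ} + Γ^θ_{θ m} Γ^m_{φ φ} - Γ^θ_{φ m} Γ^m_{φ θ}
  = (-cos(2*θ)) - (0) + (0) - (-cos(θ)^2) = sin(θ)^2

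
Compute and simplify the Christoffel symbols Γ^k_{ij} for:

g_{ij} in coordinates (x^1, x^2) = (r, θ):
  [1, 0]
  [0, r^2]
Using Γ^k_{ij} = (1/2) g^{km} (∂_i g_{mj} + ∂_j g_{mi} - ∂_m g_{ij}); the metric is diagonal, so only the m = k term contributes.
Non-zero symbols (using the symmetry Γ^k_{ij} = Γ^k_{ji}):
Γ^r_{θ θ} = (1/2) g^{rr} (∂_θ g_{rθ} + ∂_θ g_{rθ} - ∂_r g_{θθ}) = (1/2)(1)((0) + (0) - (2*r)) = -r
Γ^θ_{r θ} = (1/2) g^{θθ} (∂_r g_{θθ} + ∂_θ g_{θr} - ∂_θ g_{rθ}) = (1/2)(1/r^2)((2*r) + (0) - (0)) = 1/r
All other Christoffel symbols are zero.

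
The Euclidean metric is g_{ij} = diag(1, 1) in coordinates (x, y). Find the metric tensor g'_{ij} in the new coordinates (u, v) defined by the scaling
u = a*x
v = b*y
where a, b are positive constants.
Invert the transformation: x = u/a, y = v/b
g'_{ij} = (∂x^k/∂x'^i)(∂x^l/∂x'^j) g_{kl}; with g_{kl} = δ_{kl} this is Σ_k (∂x^k/∂x'^i)(∂x^k/∂x'^j).
Jacobian: ∂x/∂u = 1/a, ∂x/∂v = 0, ∂y/∂u = 0, ∂y/∂v = 1/b
g'_{uu} = (1/a)(1/a) + (0)(0) = 1/a^2
g'_{uv} = (1/a)(0) + (0)(1/b) = 0
g'_{vv} = (0)(0) + (1/b)(1/b) = 1/b^2
g'_{ij} = diag(1/a^2, 1/b^2)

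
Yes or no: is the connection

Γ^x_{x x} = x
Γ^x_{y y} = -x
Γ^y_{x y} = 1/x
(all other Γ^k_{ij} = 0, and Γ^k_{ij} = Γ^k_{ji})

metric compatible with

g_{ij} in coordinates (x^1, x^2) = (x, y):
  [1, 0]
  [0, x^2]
Using ∇_k g_{ij} = ∂_k g_{ij} - Γ^m_{ki} g_{mj} - Γ^m_{kj} g_{im}:
∇_x g_{xx} = (0) - (x) - (x) = -2*x ≠ 0
So the connection is not metric compatible (it is not the Levi-Civita connection).
No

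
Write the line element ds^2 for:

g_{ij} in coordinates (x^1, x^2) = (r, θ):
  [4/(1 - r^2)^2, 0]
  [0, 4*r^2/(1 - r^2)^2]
ds^2 = g_{ij} dx^i dx^j; only the non-zero components contribute.
ds^2 = (4/(1 - r^2)^2) dr^2 + (4*r^2/(1 - r^2)^2) dθ^2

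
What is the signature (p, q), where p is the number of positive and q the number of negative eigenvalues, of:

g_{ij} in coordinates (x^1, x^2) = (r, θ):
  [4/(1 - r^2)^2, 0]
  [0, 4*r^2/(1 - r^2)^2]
The metric is diagonal, so its eigenvalues are the diagonal entries: 4/(1 - r^2)^2, 4*r^2/(1 - r^2)^2 (at a generic point, where coordinate-dependent entries are positive).
2 positive, 0 negative.
(2, 0) - Riemannian (positive definite)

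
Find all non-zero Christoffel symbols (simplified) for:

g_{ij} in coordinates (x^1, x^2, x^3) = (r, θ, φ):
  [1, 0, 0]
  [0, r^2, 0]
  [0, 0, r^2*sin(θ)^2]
Using Γ^k_{ij} = (1/2) g^{km} (∂_i g_{mj} + ∂_j g_{mi} - ∂_m g_{ij}); the metric is diagonal, so only the m = k term contributes.
Non-zero symbols (using the symmetry Γ^k_{ij} = Γ^k_{ji}):
Γ^r_{θ θ} = (1/2) g^{rr} (∂_θ g_{rθ} + ∂_θ g_{rθ} - ∂_r g_{θθ}) = (1/2)(1)((0) + (0) - (2*r)) = -r
Γ^r_{φ φ} = (1/2) g^{rr} (∂_φ g_{rφ} + ∂_φ g_{rφ} - ∂_r g_{φφ}) = (1/2)(1)((0) + (0) - (2*r*sin(θ)^2)) = -r*sin(θ)^2
Γ^θ_{r θ} = (1/2) g^{θθ} (∂_r g_{θθ} + ∂_θ g_{θr} - ∂_θ g_{rθ}) = (1/2)(1/r^2)((2*r) + (0) - (0)) = 1/r
Γ^θ_{φ φ} = (1/2) g^{θθ} (∂_φ g_{θφ} + ∂_φ g_{θφ} - ∂_θ g_{φφ}) = (1/2)(1/r^2)((0) + (0) - (r^2*sin(2*θ))) = -sin(2*θ)/2
Γ^φ_{r φ} = (1/2) g^{φφ} (∂_r g_{φφ} + ∂_φ g_{φr} - ∂_φ g_{rφ}) = (1/2)(1/(r^2*sin(θ)^2))((2*r*sin(θ)^2) + (0) - (0)) = 1/r
Γ^φ_{θ φ} = (1/2) g^{φφ} (∂_θ g_{φφ} + ∂_φ g_{φθ} - ∂_φ g_{θφ}) = (1/2)(1/(r^2*sin(θ)^2))((r^2*sin(2*θ)) + (0) - (0)) = 1/tan(θ)
All other Christoffel symbols are zero.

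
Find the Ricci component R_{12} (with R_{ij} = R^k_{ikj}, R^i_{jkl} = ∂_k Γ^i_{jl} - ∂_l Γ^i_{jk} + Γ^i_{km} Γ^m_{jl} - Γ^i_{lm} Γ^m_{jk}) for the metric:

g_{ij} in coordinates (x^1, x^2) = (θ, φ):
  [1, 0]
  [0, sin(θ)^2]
Non-zero Christoffel symbols (Γ^k_{ij} = Γ^k_{ji}):
Γ^θ_{φ φ} = -sin(2*θ)/2
Γ^φ_{θ φ} = 1/tan(θ)
R^θ_{θ θ φ} = 0 (a repeated index in an antisymmetric pair)
R^φ_{θ φ φ} = 0 (a repeated index in an antisymmetric pair)
R_{θφ} = R^θ_{θ θ φ} + R^φ_{θ φ φ} = (0) + (0) = 0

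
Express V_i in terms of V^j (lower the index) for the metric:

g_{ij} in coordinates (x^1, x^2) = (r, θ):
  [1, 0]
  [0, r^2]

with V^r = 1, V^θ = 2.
V_i = g_{ij} V^j:
V_r = (1)(1) + (0)(2) = 1
V_θ = (0)(1) + (r^2)(2) = 2*r^2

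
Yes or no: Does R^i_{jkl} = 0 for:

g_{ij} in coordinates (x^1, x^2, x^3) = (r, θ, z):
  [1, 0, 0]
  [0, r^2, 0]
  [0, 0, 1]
Non-zero Christoffel symbols:
Γ^r_{θ θ} = -r
Γ^θ_{r θ} = 1/r
Ricci tensor: R_{rr} = 0, R_{rθ} = 0, R_{rz} = 0, R_{θθ} = 0, R_{θz} = 0, R_{zz} = 0
All R_{ij} vanish; in 3 dimensions the Riemann tensor is fully determined by the Ricci tensor, so R^i_{jkl} = 0: the metric is flat (curvilinear coordinates on flat space).
Yes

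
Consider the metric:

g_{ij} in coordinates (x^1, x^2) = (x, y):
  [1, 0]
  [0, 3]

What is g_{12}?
With x^1 = x, x^2 = y, g_{12} = g_{xy} is the row-1, column-2 entry of the matrix.
g_{12} = 0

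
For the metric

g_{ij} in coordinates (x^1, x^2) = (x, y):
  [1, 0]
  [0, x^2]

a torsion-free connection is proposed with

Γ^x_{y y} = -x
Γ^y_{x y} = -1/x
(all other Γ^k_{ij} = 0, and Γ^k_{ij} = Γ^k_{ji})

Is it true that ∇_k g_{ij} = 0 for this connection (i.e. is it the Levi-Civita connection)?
Using ∇_k g_{ij} = ∂_k g_{ij} - Γ^m_{ki} g_{mj} - Γ^m_{kj} g_{im}:
∇_x g_{yy} = (2*x) - (-x) - (-x) = 4*x ≠ 0
So the connection is not metric compatible (it is not the Levi-Civita connection).
No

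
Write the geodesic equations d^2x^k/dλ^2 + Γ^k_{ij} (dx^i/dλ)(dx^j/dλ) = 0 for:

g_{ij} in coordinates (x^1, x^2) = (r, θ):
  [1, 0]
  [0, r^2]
Geodesic equation: d^2x^k/dλ^2 + Γ^k_{ij} (dx^i/dλ)(dx^j/dλ) = 0.
Non-zero Christoffel symbols:
Γ^r_{θ θ} = -r
Γ^θ_{r θ} = 1/r
Substituting (the symmetric pair Γ^k_{ij}, Γ^k_{ji} combines into a factor 2):
d^2r/dλ^2 - r (dθ/dλ)^2 = 0
d^2θ/dλ^2 + (2/r) (dr/dλ)(dθ/dλ) = 0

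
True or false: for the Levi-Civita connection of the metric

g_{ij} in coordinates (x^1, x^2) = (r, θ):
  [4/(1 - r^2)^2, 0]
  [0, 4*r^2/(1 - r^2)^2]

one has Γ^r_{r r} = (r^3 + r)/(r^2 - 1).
Γ^r_{r r} = (1/2) g^{rr} (∂_r g_{rr} + ∂_r g_{rr} - ∂_r g_{rr}) = (1/2)((1 - r^2)^2/4)((16*r/(1 - r^2)^3) + (16*r/(1 - r^2)^3) - (16*r/(1 - r^2)^3)) = 2*r/(1 - r^2)
This differs from the proposed value (r^3 + r)/(r^2 - 1).
False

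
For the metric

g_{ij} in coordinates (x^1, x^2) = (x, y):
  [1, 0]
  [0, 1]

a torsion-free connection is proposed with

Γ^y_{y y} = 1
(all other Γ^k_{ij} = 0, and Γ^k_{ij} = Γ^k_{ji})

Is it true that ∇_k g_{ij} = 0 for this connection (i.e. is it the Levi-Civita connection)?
Using ∇_k g_{ij} = ∂_k g_{ij} - Γ^m_{ki} g_{mj} - Γ^m_{kj} g_{im}:
∇_y g_{yy} = (0) - (1) - (1) = -2 ≠ 0
So the connection is not metric compatible (it is not the Levi-Civita connection).
No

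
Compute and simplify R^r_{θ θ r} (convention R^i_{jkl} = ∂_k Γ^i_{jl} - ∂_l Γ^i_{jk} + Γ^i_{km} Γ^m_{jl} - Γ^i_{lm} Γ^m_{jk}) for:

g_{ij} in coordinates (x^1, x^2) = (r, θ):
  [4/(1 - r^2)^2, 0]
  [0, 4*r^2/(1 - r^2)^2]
Non-zero Christoffel symbols (Γ^k_{ij} = Γ^k_{ji}):
Γ^r_{r r} = 2*r/(1 - r^2)
Γ^r_{θ θ} = (r^3 + r)/(r^2 - 1)
Γ^θ_{r θ} = (-r^2 - 1)/(r^3 - r)
R^r_{θ θ r} = ∂_θ Γ^r_{θ r} - ∂_r Γ^r_{θ θ} + Γ^r_{θ m} Γ^m_{θ r} - Γ^r_{r m} Γ^m_{θ θ}
  = (0) - ((r^4 - 4*r^2 - 1)/(r^2 - 1)^2) + (-(r^2 + 1)^2/(r^2 - 1)^2) - (-2*r^2*(r^2 + 1)/(r^2 - 1)^2) = 4*r^2/(r^2 - 1)^2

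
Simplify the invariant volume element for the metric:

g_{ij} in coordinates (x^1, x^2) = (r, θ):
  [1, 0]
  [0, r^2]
det(g) = r^2
√|det(g)| = r
Volume element: dV = r dr dθ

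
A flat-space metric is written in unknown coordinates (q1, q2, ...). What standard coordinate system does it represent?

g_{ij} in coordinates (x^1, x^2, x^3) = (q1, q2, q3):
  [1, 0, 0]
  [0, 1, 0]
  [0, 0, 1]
All components are constant and the metric is the identity, i.e. orthonormal rectilinear coordinates.
Cartesian (3D) coordinates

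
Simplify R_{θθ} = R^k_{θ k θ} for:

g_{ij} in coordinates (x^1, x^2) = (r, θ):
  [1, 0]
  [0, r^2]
Non-zero Christoffel symbols (Γ^k_{ij} = Γ^k_{ji}):
Γ^r_{θ θ} = -r
Γ^θ_{r θ} = 1/r
R^r_{θ r θ} = ∂_r Γ^r_{θ θ} - ∂_θ Γ^r_{θ r} + Γ^r_{r m} Γ^m_{θ θ} - Γ^r_{θ m} Γ^m_{θ r}
  = (-1) - (0) + (0) - (-1) = 0
R^θ_{θ θ θ} = 0 (a repeated index in an antisymmetric pair)
R_{θθ} = R^r_{θ r θ} + R^θ_{θ θ θ} = (0) + (0) = 0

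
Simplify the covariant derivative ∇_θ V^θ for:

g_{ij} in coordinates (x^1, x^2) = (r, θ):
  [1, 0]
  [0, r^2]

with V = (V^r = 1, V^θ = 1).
Non-zero Christoffel symbols:
Γ^r_{θ θ} = -r
Γ^θ_{r θ} = 1/r
∇_θ V^θ = ∂_θ V^θ + Γ^θ_{θ j} V^j
  = (0) + (1/r)(1) + (0)(1)
  = 1/r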